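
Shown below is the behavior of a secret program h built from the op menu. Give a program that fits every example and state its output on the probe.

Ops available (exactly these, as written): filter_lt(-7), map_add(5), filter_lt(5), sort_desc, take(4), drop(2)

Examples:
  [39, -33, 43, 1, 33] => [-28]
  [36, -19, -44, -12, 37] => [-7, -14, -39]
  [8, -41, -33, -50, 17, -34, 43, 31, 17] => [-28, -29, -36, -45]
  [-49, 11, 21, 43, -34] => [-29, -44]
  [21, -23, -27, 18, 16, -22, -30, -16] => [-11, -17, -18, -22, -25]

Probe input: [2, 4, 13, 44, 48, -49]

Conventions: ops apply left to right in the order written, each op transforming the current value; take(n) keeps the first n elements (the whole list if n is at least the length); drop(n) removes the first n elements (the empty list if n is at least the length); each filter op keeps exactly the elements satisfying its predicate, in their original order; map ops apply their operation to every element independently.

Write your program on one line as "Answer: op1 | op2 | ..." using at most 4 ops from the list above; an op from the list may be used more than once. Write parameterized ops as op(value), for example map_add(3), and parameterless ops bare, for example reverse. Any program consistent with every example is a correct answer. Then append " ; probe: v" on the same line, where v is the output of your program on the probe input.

map_add(5) | sort_desc | filter_lt(5) ; probe: [-44]

Check, running the answer program on each example:
  [39, -33, 43, 1, 33] -> [44, -28, 48, 6, 38] -> [48, 44, 38, 6, -28] -> [-28]
  [36, -19, -44, -12, 37] -> [41, -14, -39, -7, 42] -> [42, 41, -7, -14, -39] -> [-7, -14, -39]
  [8, -41, -33, -50, 17, -34, 43, 31, 17] -> [13, -36, -28, -45, 22, -29, 48, 36, 22] -> [48, 36, 22, 22, 13, -28, -29, -36, -45] -> [-28, -29, -36, -45]
  [-49, 11, 21, 43, -34] -> [-44, 16, 26, 48, -29] -> [48, 26, 16, -29, -44] -> [-29, -44]
  [21, -23, -27, 18, 16, -22, -30, -16] -> [26, -18, -22, 23, 21, -17, -25, -11] -> [26, 23, 21, -11, -17, -18, -22, -25] -> [-11, -17, -18, -22, -25]
  probe: [2, 4, 13, 44, 48, -49] -> [7, 9, 18, 49, 53, -44] -> [53, 49, 18, 9, 7, -44] -> [-44]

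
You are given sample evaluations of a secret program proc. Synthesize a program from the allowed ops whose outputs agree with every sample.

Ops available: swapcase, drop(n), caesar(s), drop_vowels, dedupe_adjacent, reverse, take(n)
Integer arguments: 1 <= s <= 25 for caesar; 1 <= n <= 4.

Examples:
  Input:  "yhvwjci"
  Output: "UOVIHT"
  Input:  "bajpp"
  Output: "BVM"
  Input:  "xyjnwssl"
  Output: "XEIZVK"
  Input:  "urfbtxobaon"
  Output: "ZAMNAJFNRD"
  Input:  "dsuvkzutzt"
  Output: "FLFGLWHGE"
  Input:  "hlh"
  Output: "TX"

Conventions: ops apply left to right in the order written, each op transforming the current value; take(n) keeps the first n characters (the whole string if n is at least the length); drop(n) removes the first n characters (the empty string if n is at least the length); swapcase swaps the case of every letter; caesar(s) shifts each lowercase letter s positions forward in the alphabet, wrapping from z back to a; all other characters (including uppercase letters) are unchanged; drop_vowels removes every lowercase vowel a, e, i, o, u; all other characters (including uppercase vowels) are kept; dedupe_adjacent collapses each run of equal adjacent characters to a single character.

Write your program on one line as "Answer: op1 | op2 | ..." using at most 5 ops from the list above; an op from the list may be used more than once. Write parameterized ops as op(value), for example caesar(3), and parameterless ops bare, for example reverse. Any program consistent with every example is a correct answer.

caesar(12) | drop(1) | dedupe_adjacent | reverse | swapcase

Check, running the answer program on each example:
  "yhvwjci" -> "kthivou" -> "thivou" -> "thivou" -> "uoviht" -> "UOVIHT"
  "bajpp" -> "nmvbb" -> "mvbb" -> "mvb" -> "bvm" -> "BVM"
  "xyjnwssl" -> "jkvzieex" -> "kvzieex" -> "kvziex" -> "xeizvk" -> "XEIZVK"
  "urfbtxobaon" -> "gdrnfjanmaz" -> "drnfjanmaz" -> "drnfjanmaz" -> "zamnajfnrd" -> "ZAMNAJFNRD"
  "dsuvkzutzt" -> "peghwlgflf" -> "eghwlgflf" -> "eghwlgflf" -> "flfglwhge" -> "FLFGLWHGE"
  "hlh" -> "txt" -> "xt" -> "xt" -> "tx" -> "TX"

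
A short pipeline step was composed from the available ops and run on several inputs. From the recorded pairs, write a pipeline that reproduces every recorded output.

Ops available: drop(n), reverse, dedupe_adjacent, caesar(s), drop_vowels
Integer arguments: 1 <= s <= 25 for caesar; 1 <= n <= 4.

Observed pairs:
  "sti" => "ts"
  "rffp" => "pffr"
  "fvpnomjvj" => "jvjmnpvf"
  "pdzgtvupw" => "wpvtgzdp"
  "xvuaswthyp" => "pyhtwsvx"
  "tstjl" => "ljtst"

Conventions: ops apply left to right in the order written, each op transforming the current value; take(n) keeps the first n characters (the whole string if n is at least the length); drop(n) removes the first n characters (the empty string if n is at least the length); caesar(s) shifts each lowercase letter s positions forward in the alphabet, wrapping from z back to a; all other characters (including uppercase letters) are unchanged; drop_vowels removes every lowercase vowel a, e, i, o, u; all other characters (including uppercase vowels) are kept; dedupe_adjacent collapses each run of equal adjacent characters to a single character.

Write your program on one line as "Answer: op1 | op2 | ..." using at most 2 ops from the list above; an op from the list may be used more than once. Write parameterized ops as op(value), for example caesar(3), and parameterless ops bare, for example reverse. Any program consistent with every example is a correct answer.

drop_vowels | reverse

Check, running the answer program on each example:
  "sti" -> "st" -> "ts"
  "rffp" -> "rffp" -> "pffr"
  "fvpnomjvj" -> "fvpnmjvj" -> "jvjmnpvf"
  "pdzgtvupw" -> "pdzgtvpw" -> "wpvtgzdp"
  "xvuaswthyp" -> "xvswthyp" -> "pyhtwsvx"
  "tstjl" -> "tstjl" -> "ljtst"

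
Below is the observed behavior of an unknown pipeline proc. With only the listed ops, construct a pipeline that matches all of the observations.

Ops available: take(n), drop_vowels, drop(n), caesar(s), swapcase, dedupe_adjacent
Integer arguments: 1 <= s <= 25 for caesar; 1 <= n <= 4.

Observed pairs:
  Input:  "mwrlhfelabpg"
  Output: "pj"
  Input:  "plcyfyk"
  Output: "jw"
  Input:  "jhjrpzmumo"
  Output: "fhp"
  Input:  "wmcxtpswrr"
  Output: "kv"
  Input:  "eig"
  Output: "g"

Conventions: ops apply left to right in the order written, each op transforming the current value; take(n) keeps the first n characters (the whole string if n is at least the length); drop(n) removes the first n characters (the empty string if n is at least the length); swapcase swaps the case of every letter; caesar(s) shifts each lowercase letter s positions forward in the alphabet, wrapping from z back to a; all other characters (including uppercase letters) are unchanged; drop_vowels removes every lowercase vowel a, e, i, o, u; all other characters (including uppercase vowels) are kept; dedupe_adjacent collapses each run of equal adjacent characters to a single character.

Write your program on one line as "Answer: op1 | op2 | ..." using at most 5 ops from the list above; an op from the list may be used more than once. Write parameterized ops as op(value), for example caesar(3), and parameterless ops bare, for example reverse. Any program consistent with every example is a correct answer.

caesar(24) | drop(1) | take(3) | drop_vowels

Check, running the answer program on each example:
  "mwrlhfelabpg" -> "kupjfdcjyzne" -> "upjfdcjyzne" -> "upj" -> "pj"
  "plcyfyk" -> "njawdwi" -> "jawdwi" -> "jaw" -> "jw"
  "jhjrpzmumo" -> "hfhpnxkskm" -> "fhpnxkskm" -> "fhp" -> "fhp"
  "wmcxtpswrr" -> "ukavrnqupp" -> "kavrnqupp" -> "kav" -> "kv"
  "eig" -> "cge" -> "ge" -> "ge" -> "g"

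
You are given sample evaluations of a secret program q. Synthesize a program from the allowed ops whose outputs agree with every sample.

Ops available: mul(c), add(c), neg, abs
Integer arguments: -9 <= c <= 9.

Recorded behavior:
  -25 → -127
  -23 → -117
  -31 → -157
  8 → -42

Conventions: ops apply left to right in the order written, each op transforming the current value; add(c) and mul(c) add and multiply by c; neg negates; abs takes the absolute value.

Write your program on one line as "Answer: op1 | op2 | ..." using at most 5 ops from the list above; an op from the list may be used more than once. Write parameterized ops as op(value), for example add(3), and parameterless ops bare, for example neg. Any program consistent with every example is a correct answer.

abs | mul(5) | neg | add(-4) | add(2)

Check, running the answer program on each example:
  -25 -> 25 -> 125 -> -125 -> -129 -> -127
  -23 -> 23 -> 115 -> -115 -> -119 -> -117
  -31 -> 31 -> 155 -> -155 -> -159 -> -157
  8 -> 8 -> 40 -> -40 -> -44 -> -42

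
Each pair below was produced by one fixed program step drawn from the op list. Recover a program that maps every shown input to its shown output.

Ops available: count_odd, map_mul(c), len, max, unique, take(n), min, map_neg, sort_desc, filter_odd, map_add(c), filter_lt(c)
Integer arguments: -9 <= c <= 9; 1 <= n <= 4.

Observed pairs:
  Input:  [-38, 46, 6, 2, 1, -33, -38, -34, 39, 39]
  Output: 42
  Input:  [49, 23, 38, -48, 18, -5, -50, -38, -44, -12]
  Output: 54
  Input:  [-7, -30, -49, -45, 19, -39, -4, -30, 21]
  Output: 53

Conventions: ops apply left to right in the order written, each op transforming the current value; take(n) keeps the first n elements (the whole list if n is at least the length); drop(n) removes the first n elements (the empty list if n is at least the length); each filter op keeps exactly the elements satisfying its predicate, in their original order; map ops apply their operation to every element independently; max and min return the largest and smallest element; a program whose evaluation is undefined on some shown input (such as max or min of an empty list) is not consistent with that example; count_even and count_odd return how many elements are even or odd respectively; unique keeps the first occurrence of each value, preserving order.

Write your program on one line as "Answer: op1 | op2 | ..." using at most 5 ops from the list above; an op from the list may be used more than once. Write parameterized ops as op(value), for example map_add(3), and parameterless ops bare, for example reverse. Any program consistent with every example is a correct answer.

map_add(-4) | filter_lt(-4) | map_neg | max

Check, running the answer program on each example:
  [-38, 46, 6, 2, 1, -33, -38, -34, 39, 39] -> [-42, 42, 2, -2, -3, -37, -42, -38, 35, 35] -> [-42, -37, -42, -38] -> [42, 37, 42, 38] -> 42
  [49, 23, 38, -48, 18, -5, -50, -38, -44, -12] -> [45, 19, 34, -52, 14, -9, -54, -42, -48, -16] -> [-52, -9, -54, -42, -48, -16] -> [52, 9, 54, 42, 48, 16] -> 54
  [-7, -30, -49, -45, 19, -39, -4, -30, 21] -> [-11, -34, -53, -49, 15, -43, -8, -34, 17] -> [-11, -34, -53, -49, -43, -8, -34] -> [11, 34, 53, 49, 43, 8, 34] -> 53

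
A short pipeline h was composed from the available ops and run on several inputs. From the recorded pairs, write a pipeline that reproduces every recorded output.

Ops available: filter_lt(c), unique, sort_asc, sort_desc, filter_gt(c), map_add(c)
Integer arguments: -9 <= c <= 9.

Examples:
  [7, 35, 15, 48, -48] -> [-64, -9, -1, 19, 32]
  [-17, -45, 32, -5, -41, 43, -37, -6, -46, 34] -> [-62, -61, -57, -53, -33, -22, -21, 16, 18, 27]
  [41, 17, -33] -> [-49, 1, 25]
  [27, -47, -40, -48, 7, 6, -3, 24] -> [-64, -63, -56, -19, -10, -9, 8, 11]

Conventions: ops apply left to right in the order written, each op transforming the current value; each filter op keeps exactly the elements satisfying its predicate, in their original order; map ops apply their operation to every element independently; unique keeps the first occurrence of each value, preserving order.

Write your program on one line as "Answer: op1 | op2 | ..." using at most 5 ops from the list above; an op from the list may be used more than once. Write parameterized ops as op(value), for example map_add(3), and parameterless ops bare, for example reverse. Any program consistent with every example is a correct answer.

sort_desc | sort_asc | map_add(-9) | map_add(-7)

Check, running the answer program on each example:
  [7, 35, 15, 48, -48] -> [48, 35, 15, 7, -48] -> [-48, 7, 15, 35, 48] -> [-57, -2, 6, 26, 39] -> [-64, -9, -1, 19, 32]
  [-17, -45, 32, -5, -41, 43, -37, -6, -46, 34] -> [43, 34, 32, -5, -6, -17, -37, -41, -45, -46] -> [-46, -45, -41, -37, -17, -6, -5, 32, 34, 43] -> [-55, -54, -50, -46, -26, -15, -14, 23, 25, 34] -> [-62, -61, -57, -53, -33, -22, -21, 16, 18, 27]
  [41, 17, -33] -> [41, 17, -33] -> [-33, 17, 41] -> [-42, 8, 32] -> [-49, 1, 25]
  [27, -47, -40, -48, 7, 6, -3, 24] -> [27, 24, 7, 6, -3, -40, -47, -48] -> [-48, -47, -40, -3, 6, 7, 24, 27] -> [-57, -56, -49, -12, -3, -2, 15, 18] -> [-64, -63, -56, -19, -10, -9, 8, 11]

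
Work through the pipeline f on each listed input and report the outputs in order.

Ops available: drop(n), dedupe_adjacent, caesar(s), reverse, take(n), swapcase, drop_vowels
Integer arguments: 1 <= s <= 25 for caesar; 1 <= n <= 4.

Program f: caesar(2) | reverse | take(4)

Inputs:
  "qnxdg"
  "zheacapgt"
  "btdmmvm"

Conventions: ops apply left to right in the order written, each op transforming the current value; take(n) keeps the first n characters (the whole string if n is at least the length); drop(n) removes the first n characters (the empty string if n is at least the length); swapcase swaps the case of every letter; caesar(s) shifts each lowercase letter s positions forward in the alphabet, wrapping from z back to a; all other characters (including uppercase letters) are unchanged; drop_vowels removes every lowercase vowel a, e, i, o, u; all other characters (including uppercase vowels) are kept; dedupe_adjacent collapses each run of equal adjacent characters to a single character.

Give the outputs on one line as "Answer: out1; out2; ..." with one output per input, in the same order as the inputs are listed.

Execution, op by op:
  "qnxdg" -> "spzfi" -> "ifzps" -> "ifzp"
  "zheacapgt" -> "bjgcecriv" -> "vircecgjb" -> "virc"
  "btdmmvm" -> "dvfooxo" -> "oxoofvd" -> "oxoo"

"ifzp"; "virc"; "oxoo"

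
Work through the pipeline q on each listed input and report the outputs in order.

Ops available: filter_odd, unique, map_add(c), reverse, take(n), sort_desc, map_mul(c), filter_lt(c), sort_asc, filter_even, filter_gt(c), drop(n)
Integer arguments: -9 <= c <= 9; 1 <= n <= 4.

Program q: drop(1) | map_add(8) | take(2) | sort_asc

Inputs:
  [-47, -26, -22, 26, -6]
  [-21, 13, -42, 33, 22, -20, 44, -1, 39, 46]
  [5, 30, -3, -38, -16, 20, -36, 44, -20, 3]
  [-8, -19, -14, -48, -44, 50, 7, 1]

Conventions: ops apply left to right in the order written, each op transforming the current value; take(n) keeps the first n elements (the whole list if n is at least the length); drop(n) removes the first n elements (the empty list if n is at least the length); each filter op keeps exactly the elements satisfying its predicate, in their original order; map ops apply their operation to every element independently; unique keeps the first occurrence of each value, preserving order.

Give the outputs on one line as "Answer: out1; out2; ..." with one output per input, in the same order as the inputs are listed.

Execution, op by op:
  [-47, -26, -22, 26, -6] -> [-26, -22, 26, -6] -> [-18, -14, 34, 2] -> [-18, -14] -> [-18, -14]
  [-21, 13, -42, 33, 22, -20, 44, -1, 39, 46] -> [13, -42, 33, 22, -20, 44, -1, 39, 46] -> [21, -34, 41, 30, -12, 52, 7, 47, 54] -> [21, -34] -> [-34, 21]
  [5, 30, -3, -38, -16, 20, -36, 44, -20, 3] -> [30, -3, -38, -16, 20, -36, 44, -20, 3] -> [38, 5, -30, -8, 28, -28, 52, -12, 11] -> [38, 5] -> [5, 38]
  [-8, -19, -14, -48, -44, 50, 7, 1] -> [-19, -14, -48, -44, 50, 7, 1] -> [-11, -6, -40, -36, 58, 15, 9] -> [-11, -6] -> [-11, -6]

[-18, -14]; [-34, 21]; [5, 38]; [-11, -6]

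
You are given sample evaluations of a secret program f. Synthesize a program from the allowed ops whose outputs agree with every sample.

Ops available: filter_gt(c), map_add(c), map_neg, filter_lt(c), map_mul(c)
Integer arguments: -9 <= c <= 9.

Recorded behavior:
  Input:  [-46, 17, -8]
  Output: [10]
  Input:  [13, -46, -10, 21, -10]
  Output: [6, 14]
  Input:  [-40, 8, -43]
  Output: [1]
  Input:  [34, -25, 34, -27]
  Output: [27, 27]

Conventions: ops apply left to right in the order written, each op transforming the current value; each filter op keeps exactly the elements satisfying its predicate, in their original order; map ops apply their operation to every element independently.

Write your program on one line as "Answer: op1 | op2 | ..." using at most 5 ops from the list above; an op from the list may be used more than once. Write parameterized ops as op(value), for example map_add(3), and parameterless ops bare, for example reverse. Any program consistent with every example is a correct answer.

map_neg | filter_lt(6) | map_add(7) | map_neg

Check, running the answer program on each example:
  [-46, 17, -8] -> [46, -17, 8] -> [-17] -> [-10] -> [10]
  [13, -46, -10, 21, -10] -> [-13, 46, 10, -21, 10] -> [-13, -21] -> [-6, -14] -> [6, 14]
  [-40, 8, -43] -> [40, -8, 43] -> [-8] -> [-1] -> [1]
  [34, -25, 34, -27] -> [-34, 25, -34, 27] -> [-34, -34] -> [-27, -27] -> [27, 27]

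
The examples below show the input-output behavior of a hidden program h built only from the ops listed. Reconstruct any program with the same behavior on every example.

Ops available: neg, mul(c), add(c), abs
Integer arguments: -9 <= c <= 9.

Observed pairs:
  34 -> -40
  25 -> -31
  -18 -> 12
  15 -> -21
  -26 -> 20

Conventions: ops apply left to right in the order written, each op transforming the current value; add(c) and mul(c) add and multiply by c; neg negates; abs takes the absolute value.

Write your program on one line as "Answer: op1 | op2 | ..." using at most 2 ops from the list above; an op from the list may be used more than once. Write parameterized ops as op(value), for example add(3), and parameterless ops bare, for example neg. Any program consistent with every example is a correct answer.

neg | add(-6)

Check, running the answer program on each example:
  34 -> -34 -> -40
  25 -> -25 -> -31
  -18 -> 18 -> 12
  15 -> -15 -> -21
  -26 -> 26 -> 20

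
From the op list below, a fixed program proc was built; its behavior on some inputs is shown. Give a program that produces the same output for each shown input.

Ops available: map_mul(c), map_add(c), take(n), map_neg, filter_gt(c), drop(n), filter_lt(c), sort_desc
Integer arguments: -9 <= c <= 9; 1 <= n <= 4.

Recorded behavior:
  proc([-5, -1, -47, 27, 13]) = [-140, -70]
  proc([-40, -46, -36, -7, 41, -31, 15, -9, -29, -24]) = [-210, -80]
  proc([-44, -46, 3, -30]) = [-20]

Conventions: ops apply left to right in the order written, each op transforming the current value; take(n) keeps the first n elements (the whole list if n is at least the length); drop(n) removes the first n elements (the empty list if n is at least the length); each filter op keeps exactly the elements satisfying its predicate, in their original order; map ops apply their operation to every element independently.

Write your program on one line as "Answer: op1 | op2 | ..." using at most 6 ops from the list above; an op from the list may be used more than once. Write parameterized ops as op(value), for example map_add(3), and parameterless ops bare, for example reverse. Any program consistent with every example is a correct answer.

sort_desc | filter_gt(-5) | map_add(1) | map_mul(-5) | filter_lt(-9)

Check, running the answer program on each example:
  [-5, -1, -47, 27, 13] -> [27, 13, -1, -5, -47] -> [27, 13, -1] -> [28, 14, 0] -> [-140, -70, 0] -> [-140, -70]
  [-40, -46, -36, -7, 41, -31, 15, -9, -29, -24] -> [41, 15, -7, -9, -24, -29, -31, -36, -40, -46] -> [41, 15] -> [42, 16] -> [-210, -80] -> [-210, -80]
  [-44, -46, 3, -30] -> [3, -30, -44, -46] -> [3] -> [4] -> [-20] -> [-20]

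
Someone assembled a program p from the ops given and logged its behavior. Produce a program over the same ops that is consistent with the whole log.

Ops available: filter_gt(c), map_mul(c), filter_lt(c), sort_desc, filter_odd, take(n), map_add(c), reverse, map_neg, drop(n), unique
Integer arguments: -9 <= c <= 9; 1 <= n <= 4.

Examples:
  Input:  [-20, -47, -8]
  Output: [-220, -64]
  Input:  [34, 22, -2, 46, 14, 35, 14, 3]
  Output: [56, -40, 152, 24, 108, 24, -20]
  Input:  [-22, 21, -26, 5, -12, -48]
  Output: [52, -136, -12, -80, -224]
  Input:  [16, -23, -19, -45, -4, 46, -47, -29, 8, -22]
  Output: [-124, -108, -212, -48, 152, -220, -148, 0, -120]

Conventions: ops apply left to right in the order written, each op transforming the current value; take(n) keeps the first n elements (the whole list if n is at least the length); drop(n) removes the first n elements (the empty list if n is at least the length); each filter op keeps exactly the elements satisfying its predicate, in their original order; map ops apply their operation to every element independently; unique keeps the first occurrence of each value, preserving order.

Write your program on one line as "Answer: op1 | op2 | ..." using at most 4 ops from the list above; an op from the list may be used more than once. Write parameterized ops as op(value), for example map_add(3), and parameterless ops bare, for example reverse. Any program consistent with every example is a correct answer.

map_add(-8) | drop(1) | map_mul(4)

Check, running the answer program on each example:
  [-20, -47, -8] -> [-28, -55, -16] -> [-55, -16] -> [-220, -64]
  [34, 22, -2, 46, 14, 35, 14, 3] -> [26, 14, -10, 38, 6, 27, 6, -5] -> [14, -10, 38, 6, 27, 6, -5] -> [56, -40, 152, 24, 108, 24, -20]
  [-22, 21, -26, 5, -12, -48] -> [-30, 13, -34, -3, -20, -56] -> [13, -34, -3, -20, -56] -> [52, -136, -12, -80, -224]
  [16, -23, -19, -45, -4, 46, -47, -29, 8, -22] -> [8, -31, -27, -53, -12, 38, -55, -37, 0, -30] -> [-31, -27, -53, -12, 38, -55, -37, 0, -30] -> [-124, -108, -212, -48, 152, -220, -148, 0, -120]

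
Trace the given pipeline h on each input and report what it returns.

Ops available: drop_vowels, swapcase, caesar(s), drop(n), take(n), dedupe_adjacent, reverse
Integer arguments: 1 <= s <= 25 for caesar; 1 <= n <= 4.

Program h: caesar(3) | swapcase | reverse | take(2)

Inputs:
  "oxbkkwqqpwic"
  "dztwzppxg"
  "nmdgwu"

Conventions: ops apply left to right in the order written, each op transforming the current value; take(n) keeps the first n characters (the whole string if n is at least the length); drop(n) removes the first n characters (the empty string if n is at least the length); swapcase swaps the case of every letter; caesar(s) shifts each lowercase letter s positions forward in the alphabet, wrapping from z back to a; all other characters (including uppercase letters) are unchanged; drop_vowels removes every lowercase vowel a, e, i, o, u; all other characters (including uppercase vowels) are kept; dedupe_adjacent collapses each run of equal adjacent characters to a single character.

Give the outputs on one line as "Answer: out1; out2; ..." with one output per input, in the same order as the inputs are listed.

"FL"; "JA"; "XZ"

Execution, op by op:
  "oxbkkwqqpwic" -> "raennzttszlf" -> "RAENNZTTSZLF" -> "FLZSTTZNNEAR" -> "FL"
  "dztwzppxg" -> "gcwzcssaj" -> "GCWZCSSAJ" -> "JASSCZWCG" -> "JA"
  "nmdgwu" -> "qpgjzx" -> "QPGJZX" -> "XZJGPQ" -> "XZ"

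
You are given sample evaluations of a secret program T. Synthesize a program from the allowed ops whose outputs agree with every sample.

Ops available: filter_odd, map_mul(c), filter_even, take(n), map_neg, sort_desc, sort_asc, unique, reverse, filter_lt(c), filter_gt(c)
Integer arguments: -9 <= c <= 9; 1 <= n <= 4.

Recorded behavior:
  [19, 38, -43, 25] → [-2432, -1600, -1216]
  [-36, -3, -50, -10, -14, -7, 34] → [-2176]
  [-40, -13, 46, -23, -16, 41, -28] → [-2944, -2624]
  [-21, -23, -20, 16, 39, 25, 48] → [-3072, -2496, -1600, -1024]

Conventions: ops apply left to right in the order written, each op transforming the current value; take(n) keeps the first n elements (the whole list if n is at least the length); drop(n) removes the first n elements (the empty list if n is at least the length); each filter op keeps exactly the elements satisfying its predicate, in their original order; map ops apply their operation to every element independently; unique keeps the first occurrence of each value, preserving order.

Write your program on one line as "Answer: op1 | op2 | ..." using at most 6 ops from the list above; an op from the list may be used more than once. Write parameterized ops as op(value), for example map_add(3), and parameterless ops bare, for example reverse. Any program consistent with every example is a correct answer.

sort_asc | filter_gt(4) | reverse | map_mul(-8) | map_mul(8)

Check, running the answer program on each example:
  [19, 38, -43, 25] -> [-43, 19, 25, 38] -> [19, 25, 38] -> [38, 25, 19] -> [-304, -200, -152] -> [-2432, -1600, -1216]
  [-36, -3, -50, -10, -14, -7, 34] -> [-50, -36, -14, -10, -7, -3, 34] -> [34] -> [34] -> [-272] -> [-2176]
  [-40, -13, 46, -23, -16, 41, -28] -> [-40, -28, -23, -16, -13, 41, 46] -> [41, 46] -> [46, 41] -> [-368, -328] -> [-2944, -2624]
  [-21, -23, -20, 16, 39, 25, 48] -> [-23, -21, -20, 16, 25, 39, 48] -> [16, 25, 39, 48] -> [48, 39, 25, 16] -> [-384, -312, -200, -128] -> [-3072, -2496, -1600, -1024]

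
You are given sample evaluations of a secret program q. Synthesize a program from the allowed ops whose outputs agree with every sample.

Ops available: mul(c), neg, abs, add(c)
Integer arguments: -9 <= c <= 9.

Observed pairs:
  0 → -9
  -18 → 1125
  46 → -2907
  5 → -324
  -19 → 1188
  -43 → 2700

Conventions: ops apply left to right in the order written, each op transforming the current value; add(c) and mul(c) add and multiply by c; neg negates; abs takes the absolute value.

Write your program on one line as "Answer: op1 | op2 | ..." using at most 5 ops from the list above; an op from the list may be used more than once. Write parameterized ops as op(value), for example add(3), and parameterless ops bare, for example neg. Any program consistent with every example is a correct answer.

neg | mul(7) | mul(-9) | neg | add(-9)

Check, running the answer program on each example:
  0 -> 0 -> 0 -> 0 -> 0 -> -9
  -18 -> 18 -> 126 -> -1134 -> 1134 -> 1125
  46 -> -46 -> -322 -> 2898 -> -2898 -> -2907
  5 -> -5 -> -35 -> 315 -> -315 -> -324
  -19 -> 19 -> 133 -> -1197 -> 1197 -> 1188
  -43 -> 43 -> 301 -> -2709 -> 2709 -> 2700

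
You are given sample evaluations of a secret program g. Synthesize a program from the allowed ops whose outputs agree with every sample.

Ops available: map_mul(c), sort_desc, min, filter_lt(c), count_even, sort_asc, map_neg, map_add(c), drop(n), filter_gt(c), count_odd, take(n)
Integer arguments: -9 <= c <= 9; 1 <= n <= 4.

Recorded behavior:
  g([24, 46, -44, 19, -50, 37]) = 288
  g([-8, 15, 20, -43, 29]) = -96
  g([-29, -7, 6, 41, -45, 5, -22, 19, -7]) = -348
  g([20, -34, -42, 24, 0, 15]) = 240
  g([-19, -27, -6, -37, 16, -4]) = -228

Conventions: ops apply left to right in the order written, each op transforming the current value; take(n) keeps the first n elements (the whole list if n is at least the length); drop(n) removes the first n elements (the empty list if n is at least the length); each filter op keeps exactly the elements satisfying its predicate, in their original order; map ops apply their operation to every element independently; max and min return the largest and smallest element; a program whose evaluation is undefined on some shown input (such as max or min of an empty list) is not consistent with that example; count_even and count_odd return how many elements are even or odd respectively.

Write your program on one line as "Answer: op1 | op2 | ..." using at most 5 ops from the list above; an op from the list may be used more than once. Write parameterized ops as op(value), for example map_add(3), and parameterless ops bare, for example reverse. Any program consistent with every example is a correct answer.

take(1) | map_neg | map_mul(4) | map_mul(-3) | min

Check, running the answer program on each example:
  [24, 46, -44, 19, -50, 37] -> [24] -> [-24] -> [-96] -> [288] -> 288
  [-8, 15, 20, -43, 29] -> [-8] -> [8] -> [32] -> [-96] -> -96
  [-29, -7, 6, 41, -45, 5, -22, 19, -7] -> [-29] -> [29] -> [116] -> [-348] -> -348
  [20, -34, -42, 24, 0, 15] -> [20] -> [-20] -> [-80] -> [240] -> 240
  [-19, -27, -6, -37, 16, -4] -> [-19] -> [19] -> [76] -> [-228] -> -228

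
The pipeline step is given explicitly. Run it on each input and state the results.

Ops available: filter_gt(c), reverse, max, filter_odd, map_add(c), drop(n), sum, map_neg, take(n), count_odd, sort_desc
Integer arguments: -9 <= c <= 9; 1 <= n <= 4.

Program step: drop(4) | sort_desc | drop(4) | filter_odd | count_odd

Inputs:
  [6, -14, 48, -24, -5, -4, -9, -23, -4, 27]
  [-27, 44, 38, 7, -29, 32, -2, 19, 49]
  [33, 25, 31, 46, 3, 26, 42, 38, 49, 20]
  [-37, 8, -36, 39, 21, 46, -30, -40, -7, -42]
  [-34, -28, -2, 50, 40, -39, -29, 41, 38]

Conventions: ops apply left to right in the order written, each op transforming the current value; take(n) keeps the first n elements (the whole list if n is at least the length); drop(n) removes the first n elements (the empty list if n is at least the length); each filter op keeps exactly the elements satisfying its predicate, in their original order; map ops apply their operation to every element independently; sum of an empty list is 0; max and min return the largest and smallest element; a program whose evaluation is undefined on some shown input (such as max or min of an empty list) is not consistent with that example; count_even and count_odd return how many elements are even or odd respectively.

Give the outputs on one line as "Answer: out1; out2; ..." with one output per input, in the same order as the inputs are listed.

Execution, op by op:
  [6, -14, 48, -24, -5, -4, -9, -23, -4, 27] -> [-5, -4, -9, -23, -4, 27] -> [27, -4, -4, -5, -9, -23] -> [-9, -23] -> [-9, -23] -> 2
  [-27, 44, 38, 7, -29, 32, -2, 19, 49] -> [-29, 32, -2, 19, 49] -> [49, 32, 19, -2, -29] -> [-29] -> [-29] -> 1
  [33, 25, 31, 46, 3, 26, 42, 38, 49, 20] -> [3, 26, 42, 38, 49, 20] -> [49, 42, 38, 26, 20, 3] -> [20, 3] -> [3] -> 1
  [-37, 8, -36, 39, 21, 46, -30, -40, -7, -42] -> [21, 46, -30, -40, -7, -42] -> [46, 21, -7, -30, -40, -42] -> [-40, -42] -> [] -> 0
  [-34, -28, -2, 50, 40, -39, -29, 41, 38] -> [40, -39, -29, 41, 38] -> [41, 40, 38, -29, -39] -> [-39] -> [-39] -> 1

2; 1; 1; 0; 1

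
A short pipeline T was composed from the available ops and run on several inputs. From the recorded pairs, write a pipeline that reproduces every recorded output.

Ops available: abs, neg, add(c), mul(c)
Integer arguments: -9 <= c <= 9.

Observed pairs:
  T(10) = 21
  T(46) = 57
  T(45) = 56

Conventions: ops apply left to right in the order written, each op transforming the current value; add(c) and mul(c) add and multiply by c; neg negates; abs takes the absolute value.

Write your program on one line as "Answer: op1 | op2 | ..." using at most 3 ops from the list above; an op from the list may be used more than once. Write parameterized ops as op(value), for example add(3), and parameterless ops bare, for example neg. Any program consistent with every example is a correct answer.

add(-3) | add(5) | add(9)

Check, running the answer program on each example:
  10 -> 7 -> 12 -> 21
  46 -> 43 -> 48 -> 57
  45 -> 42 -> 47 -> 56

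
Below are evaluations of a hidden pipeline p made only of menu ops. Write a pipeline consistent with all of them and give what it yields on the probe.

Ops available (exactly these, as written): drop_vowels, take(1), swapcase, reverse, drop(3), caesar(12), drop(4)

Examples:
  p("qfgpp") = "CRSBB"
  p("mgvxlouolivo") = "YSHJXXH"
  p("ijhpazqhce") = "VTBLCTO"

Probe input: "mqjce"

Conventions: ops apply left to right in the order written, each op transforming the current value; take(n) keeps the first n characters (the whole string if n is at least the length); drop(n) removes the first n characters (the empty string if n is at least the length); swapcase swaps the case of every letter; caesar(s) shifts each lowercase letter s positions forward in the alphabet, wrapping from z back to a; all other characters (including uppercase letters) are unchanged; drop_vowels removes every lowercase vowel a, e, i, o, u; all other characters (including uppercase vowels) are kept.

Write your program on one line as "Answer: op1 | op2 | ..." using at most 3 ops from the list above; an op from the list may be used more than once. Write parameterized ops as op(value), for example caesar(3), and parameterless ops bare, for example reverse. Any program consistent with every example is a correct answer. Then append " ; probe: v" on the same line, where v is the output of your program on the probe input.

drop_vowels | caesar(12) | swapcase ; probe: "YCVO"

Check, running the answer program on each example:
  "qfgpp" -> "qfgpp" -> "crsbb" -> "CRSBB"
  "mgvxlouolivo" -> "mgvxllv" -> "yshjxxh" -> "YSHJXXH"
  "ijhpazqhce" -> "jhpzqhc" -> "vtblcto" -> "VTBLCTO"
  probe: "mqjce" -> "mqjc" -> "ycvo" -> "YCVO"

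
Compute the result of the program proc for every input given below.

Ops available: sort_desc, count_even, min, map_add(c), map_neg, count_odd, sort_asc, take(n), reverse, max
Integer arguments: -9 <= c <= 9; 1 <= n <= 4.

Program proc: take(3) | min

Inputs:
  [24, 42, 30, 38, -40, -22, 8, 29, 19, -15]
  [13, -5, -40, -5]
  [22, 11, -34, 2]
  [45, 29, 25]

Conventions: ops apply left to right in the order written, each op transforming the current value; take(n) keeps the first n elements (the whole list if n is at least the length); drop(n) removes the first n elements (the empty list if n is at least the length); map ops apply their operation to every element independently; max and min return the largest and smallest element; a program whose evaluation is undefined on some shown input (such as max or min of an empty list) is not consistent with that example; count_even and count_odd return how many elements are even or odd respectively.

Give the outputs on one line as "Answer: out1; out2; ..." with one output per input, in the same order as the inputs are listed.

Execution, op by op:
  [24, 42, 30, 38, -40, -22, 8, 29, 19, -15] -> [24, 42, 30] -> 24
  [13, -5, -40, -5] -> [13, -5, -40] -> -40
  [22, 11, -34, 2] -> [22, 11, -34] -> -34
  [45, 29, 25] -> [45, 29, 25] -> 25

24; -40; -34; 25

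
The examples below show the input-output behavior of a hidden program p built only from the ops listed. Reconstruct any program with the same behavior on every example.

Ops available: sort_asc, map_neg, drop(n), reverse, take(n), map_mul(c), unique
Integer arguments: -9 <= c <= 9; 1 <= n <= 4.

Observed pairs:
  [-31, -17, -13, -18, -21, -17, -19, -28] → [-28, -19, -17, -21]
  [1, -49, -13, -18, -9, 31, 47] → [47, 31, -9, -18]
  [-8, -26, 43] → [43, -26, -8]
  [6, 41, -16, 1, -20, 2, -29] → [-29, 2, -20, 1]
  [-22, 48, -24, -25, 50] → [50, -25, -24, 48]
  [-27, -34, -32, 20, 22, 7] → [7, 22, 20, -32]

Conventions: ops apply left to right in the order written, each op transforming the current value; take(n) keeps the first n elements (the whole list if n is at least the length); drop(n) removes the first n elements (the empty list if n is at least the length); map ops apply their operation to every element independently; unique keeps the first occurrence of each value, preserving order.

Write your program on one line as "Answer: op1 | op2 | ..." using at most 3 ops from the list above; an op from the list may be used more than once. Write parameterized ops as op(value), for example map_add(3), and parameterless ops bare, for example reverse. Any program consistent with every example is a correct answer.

reverse | unique | take(4)

Check, running the answer program on each example:
  [-31, -17, -13, -18, -21, -17, -19, -28] -> [-28, -19, -17, -21, -18, -13, -17, -31] -> [-28, -19, -17, -21, -18, -13, -31] -> [-28, -19, -17, -21]
  [1, -49, -13, -18, -9, 31, 47] -> [47, 31, -9, -18, -13, -49, 1] -> [47, 31, -9, -18, -13, -49, 1] -> [47, 31, -9, -18]
  [-8, -26, 43] -> [43, -26, -8] -> [43, -26, -8] -> [43, -26, -8]
  [6, 41, -16, 1, -20, 2, -29] -> [-29, 2, -20, 1, -16, 41, 6] -> [-29, 2, -20, 1, -16, 41, 6] -> [-29, 2, -20, 1]
  [-22, 48, -24, -25, 50] -> [50, -25, -24, 48, -22] -> [50, -25, -24, 48, -22] -> [50, -25, -24, 48]
  [-27, -34, -32, 20, 22, 7] -> [7, 22, 20, -32, -34, -27] -> [7, 22, 20, -32, -34, -27] -> [7, 22, 20, -32]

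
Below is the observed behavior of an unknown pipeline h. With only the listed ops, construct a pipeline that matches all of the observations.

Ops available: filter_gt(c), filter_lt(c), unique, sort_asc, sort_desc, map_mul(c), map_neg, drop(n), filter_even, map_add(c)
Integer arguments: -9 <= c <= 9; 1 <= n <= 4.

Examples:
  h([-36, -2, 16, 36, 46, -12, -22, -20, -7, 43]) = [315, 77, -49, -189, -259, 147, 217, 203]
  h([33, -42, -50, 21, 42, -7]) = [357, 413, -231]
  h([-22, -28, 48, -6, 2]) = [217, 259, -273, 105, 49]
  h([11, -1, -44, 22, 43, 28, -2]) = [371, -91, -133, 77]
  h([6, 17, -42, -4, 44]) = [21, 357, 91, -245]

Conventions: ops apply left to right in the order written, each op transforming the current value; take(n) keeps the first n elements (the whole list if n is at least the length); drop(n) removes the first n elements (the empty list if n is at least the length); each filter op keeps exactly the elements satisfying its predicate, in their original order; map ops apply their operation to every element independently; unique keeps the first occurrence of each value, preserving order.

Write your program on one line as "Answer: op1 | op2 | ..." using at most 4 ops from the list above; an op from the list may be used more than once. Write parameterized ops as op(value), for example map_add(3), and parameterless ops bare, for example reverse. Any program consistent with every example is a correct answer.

filter_even | map_add(-9) | map_mul(-7)

Check, running the answer program on each example:
  [-36, -2, 16, 36, 46, -12, -22, -20, -7, 43] -> [-36, -2, 16, 36, 46, -12, -22, -20] -> [-45, -11, 7, 27, 37, -21, -31, -29] -> [315, 77, -49, -189, -259, 147, 217, 203]
  [33, -42, -50, 21, 42, -7] -> [-42, -50, 42] -> [-51, -59, 33] -> [357, 413, -231]
  [-22, -28, 48, -6, 2] -> [-22, -28, 48, -6, 2] -> [-31, -37, 39, -15, -7] -> [217, 259, -273, 105, 49]
  [11, -1, -44, 22, 43, 28, -2] -> [-44, 22, 28, -2] -> [-53, 13, 19, -11] -> [371, -91, -133, 77]
  [6, 17, -42, -4, 44] -> [6, -42, -4, 44] -> [-3, -51, -13, 35] -> [21, 357, 91, -245]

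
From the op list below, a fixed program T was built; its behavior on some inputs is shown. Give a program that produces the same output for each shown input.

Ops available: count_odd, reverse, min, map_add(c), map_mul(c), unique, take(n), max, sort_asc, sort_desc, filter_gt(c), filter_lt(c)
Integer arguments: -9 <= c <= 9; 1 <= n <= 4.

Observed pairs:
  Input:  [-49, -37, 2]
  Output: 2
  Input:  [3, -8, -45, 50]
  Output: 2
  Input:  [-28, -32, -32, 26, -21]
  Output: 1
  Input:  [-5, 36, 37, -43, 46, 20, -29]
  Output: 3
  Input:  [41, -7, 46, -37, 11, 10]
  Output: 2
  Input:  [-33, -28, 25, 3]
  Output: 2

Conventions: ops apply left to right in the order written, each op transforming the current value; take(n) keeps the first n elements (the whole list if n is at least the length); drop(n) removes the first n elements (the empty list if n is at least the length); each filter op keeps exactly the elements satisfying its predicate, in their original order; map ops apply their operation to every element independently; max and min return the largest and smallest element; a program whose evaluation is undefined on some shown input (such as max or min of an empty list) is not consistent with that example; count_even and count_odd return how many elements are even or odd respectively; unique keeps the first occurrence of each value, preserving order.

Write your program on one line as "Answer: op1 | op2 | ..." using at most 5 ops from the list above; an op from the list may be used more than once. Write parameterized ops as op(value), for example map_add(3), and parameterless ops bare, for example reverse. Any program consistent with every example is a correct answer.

sort_desc | unique | filter_lt(6) | sort_asc | count_odd

Check, running the answer program on each example:
  [-49, -37, 2] -> [2, -37, -49] -> [2, -37, -49] -> [2, -37, -49] -> [-49, -37, 2] -> 2
  [3, -8, -45, 50] -> [50, 3, -8, -45] -> [50, 3, -8, -45] -> [3, -8, -45] -> [-45, -8, 3] -> 2
  [-28, -32, -32, 26, -21] -> [26, -21, -28, -32, -32] -> [26, -21, -28, -32] -> [-21, -28, -32] -> [-32, -28, -21] -> 1
  [-5, 36, 37, -43, 46, 20, -29] -> [46, 37, 36, 20, -5, -29, -43] -> [46, 37, 36, 20, -5, -29, -43] -> [-5, -29, -43] -> [-43, -29, -5] -> 3
  [41, -7, 46, -37, 11, 10] -> [46, 41, 11, 10, -7, -37] -> [46, 41, 11, 10, -7, -37] -> [-7, -37] -> [-37, -7] -> 2
  [-33, -28, 25, 3] -> [25, 3, -28, -33] -> [25, 3, -28, -33] -> [3, -28, -33] -> [-33, -28, 3] -> 2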